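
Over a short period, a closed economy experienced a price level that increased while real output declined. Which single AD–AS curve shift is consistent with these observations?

P rose and Y fell. An AD shift moves P and Y in the same direction; an SRAS shift moves them in opposite directions.
Here P and Y moved in opposite directions, so the SRAS curve shifted.
Since Y fell, SRAS shifted left.

SRAS shifted left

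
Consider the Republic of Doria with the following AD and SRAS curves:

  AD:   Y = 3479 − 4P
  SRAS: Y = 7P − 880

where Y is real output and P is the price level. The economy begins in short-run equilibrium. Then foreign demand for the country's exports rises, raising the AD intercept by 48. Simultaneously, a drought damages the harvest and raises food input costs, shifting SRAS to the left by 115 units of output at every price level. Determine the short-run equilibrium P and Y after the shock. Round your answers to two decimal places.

After both shocks: AD is Y = 3527 − 4P and SRAS is Y = 7P − 995.
Setting them equal: 4522 = 11P, so P = 411.09.
Substituting into AD, Y = 1882.64.

P = 411.09, Y = 1882.64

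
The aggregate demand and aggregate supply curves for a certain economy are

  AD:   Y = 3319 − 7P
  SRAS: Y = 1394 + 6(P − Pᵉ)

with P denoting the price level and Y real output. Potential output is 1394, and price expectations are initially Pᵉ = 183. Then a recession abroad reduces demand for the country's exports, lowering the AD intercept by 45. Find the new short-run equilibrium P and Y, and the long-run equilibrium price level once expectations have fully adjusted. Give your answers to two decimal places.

Short run: P = 229.08, Y = 1670.46. Long run: P = 268.57.

AD shifts left: new AD is Y = 3274 − 7P. With Pᵉ = 183, SRAS is Y = 296 + 6P.
Short run: 3274 − 7P = 296 + 6P gives 2978 = 13P, so P = 229.08 and Y = 3274 − 7P = 1670.46.
Y = 1670.46 is above potential 1394; expectations adjust and SRAS shifts left until Y = 1394.
Long run: on the new AD curve, 1394 = 3274 − 7P gives P = 268.57.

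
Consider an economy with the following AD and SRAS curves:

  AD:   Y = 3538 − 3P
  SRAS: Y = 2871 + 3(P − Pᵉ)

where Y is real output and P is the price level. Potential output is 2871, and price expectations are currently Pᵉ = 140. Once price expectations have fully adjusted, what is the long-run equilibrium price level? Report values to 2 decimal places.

Long-run P = 222.33

Short run: with Pᵉ = 140, SRAS is Y = 2451 + 3P. Setting AD = SRAS gives 1087 = 6P, so P = 181.17 and Y = 3538 − 3P = 2994.50.
Output 2994.50 is above potential 2871, so over time expected prices rise and SRAS shifts left until Y returns to 2871.
Long run: Y = 2871 on the AD curve gives 2871 = 3538 − 3P, so P = 222.33.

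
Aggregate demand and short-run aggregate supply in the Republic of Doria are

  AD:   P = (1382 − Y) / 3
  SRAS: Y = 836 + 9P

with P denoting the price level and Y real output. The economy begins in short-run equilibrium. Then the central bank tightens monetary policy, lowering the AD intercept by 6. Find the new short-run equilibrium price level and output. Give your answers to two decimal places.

P = 45.00, Y = 1241.00

This is a negative demand shock: AD shifts left.
New AD: Y = 1376 − 3P.
Set AD = SRAS: 1376 − 3P = 836 + 9P, so 540 = 12P and P = 45.00.
Substituting into AD, Y = 1241.00.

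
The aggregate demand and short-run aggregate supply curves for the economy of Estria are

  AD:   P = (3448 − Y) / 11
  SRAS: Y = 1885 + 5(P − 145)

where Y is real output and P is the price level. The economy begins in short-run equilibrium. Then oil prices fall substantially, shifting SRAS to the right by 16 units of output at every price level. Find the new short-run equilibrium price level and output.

This is a positive supply shock: SRAS shifts right.
New SRAS: Y = 1176 + 5P.
Set AD = SRAS: 3448 − 11P = 1176 + 5P, so 2272 = 16P and P = 142.
Y = 3448 − 11·142 = 1886.

P = 142, Y = 1886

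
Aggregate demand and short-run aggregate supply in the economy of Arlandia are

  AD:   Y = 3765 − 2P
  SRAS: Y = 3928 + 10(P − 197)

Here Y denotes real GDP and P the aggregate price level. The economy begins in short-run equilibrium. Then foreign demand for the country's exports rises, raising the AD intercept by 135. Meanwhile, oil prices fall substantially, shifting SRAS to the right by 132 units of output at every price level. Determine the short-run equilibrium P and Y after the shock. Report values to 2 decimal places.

P = 150.83, Y = 3598.33

After both shocks: AD is Y = 3900 − 2P and SRAS is Y = 2090 + 10P.
Setting them equal: 1810 = 12P, so P = 150.83.
Substituting into AD, Y = 3598.33.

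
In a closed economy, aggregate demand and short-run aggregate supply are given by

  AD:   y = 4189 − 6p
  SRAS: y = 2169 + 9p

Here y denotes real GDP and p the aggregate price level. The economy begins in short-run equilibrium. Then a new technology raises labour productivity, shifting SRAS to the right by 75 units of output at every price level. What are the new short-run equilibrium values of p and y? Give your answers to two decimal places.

p = 129.67, y = 3411.00

This is a positive supply shock: SRAS shifts right.
New SRAS: y = 2244 + 9p.
Set AD = SRAS: 4189 − 6p = 2244 + 9p, so 1945 = 15p and p = 129.67.
Substituting into AD, y = 3411.00.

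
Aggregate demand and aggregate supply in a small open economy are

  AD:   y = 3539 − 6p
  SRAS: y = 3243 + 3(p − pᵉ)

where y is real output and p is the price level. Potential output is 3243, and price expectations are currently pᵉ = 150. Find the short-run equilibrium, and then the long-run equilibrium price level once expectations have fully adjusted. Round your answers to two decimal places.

Short run: p = 82.89, y = 3041.67. Long run: p = 49.33.

Short run: with pᵉ = 150, SRAS is y = 2793 + 3p. Setting AD = SRAS gives 746 = 9p, so p = 82.89 and y = 3539 − 6p = 3041.67.
Output 3041.67 is below potential 3243, so over time expected prices fall and SRAS shifts right until y returns to 3243.
Long run: y = 3243 on the AD curve gives 3243 = 3539 − 6p, so p = 49.33.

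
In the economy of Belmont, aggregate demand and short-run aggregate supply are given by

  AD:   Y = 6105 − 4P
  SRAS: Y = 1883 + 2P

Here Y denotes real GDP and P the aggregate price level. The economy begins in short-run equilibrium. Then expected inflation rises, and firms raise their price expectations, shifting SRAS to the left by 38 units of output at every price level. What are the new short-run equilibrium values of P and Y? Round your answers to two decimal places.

P = 710.00, Y = 3265.00

This is a negative supply shock: SRAS shifts left.
New SRAS: Y = 1845 + 2P.
Set AD = SRAS: 6105 − 4P = 1845 + 2P, so 4260 = 6P and P = 710.00.
Substituting into AD, Y = 3265.00.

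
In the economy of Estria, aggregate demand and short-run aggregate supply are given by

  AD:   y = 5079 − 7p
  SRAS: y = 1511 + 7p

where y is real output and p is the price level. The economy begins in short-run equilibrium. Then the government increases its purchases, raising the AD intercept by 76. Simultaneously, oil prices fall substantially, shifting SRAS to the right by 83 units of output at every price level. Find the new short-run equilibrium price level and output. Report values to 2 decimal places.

p = 254.36, y = 3374.50

After both shocks: AD is y = 5155 − 7p and SRAS is y = 1594 + 7p.
Setting them equal: 3561 = 14p, so p = 254.36.
Substituting into AD, y = 3374.50.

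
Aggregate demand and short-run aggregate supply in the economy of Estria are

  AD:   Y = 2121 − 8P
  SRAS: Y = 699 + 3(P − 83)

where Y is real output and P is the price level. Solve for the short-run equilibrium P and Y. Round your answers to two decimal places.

P = 151.91, Y = 905.73

Write SRAS as Y = 699 + 3P − 249 = 450 + 3P.
Set AD = SRAS: 2121 − 8P = 450 + 3P, so 1671 = 11P and P = 151.91.
Substituting into AD, Y = 2121 − 8P = 905.73.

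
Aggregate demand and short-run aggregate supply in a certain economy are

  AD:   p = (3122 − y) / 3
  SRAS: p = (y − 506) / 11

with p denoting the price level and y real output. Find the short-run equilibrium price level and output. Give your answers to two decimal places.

Rearrange AD to y = 3122 − 3p.
Rearrange SRAS to y = 506 + 11p.
Set AD = SRAS: 3122 − 3p = 506 + 11p, so 2616 = 14p and p = 186.86.
Substituting into AD, y = 3122 − 3p = 2561.43.

p = 186.86, y = 2561.43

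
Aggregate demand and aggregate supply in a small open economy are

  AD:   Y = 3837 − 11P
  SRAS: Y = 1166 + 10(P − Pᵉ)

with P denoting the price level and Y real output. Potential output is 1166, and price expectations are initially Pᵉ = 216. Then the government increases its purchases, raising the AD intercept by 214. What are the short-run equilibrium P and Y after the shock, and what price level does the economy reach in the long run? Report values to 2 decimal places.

AD shifts right: new AD is Y = 4051 − 11P. With Pᵉ = 216, SRAS is Y = 10P − 994.
Short run: 4051 − 11P = 10P − 994 gives 5045 = 21P, so P = 240.24 and Y = 4051 − 11P = 1408.38.
Y = 1408.38 is above potential 1166; expectations adjust and SRAS shifts left until Y = 1166.
Long run: on the new AD curve, 1166 = 4051 − 11P gives P = 262.27.

Short run: P = 240.24, Y = 1408.38. Long run: P = 262.27.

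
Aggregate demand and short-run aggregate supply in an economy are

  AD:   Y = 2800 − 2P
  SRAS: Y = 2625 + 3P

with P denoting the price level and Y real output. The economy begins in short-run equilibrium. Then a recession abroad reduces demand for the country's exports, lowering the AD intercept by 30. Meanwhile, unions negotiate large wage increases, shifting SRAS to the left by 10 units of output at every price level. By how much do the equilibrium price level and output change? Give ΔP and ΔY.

ΔP = -4, ΔY = -22

After both shocks: AD is Y = 2770 − 2P and SRAS is Y = 2615 + 3P.
Setting them equal: 155 = 5P, so P = 31.
Y = 2770 − 2·31 = 2708.
Initially P = 35, Y = 2730, so ΔP = -4 and ΔY = -22.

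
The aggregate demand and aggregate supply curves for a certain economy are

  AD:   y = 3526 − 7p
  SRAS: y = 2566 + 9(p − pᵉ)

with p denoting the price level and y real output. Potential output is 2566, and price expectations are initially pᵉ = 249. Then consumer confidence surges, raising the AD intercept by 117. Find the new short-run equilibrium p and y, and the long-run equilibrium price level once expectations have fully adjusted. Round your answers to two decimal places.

AD shifts right: new AD is y = 3643 − 7p. With pᵉ = 249, SRAS is y = 325 + 9p.
Short run: 3643 − 7p = 325 + 9p gives 3318 = 16p, so p = 207.38 and y = 3643 − 7p = 2191.38.
y = 2191.38 is below potential 2566; expectations adjust and SRAS shifts right until y = 2566.
Long run: on the new AD curve, 2566 = 3643 − 7p gives p = 153.86.

Short run: p = 207.38, y = 2191.38. Long run: p = 153.86.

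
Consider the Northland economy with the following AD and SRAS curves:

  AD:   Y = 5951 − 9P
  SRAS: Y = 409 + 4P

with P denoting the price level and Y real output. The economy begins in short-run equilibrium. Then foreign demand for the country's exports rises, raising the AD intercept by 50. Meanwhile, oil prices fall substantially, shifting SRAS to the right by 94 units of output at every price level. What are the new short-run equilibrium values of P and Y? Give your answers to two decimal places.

After both shocks: AD is Y = 6001 − 9P and SRAS is Y = 503 + 4P.
Setting them equal: 5498 = 13P, so P = 422.92.
Substituting into AD, Y = 2194.69.

P = 422.92, Y = 2194.69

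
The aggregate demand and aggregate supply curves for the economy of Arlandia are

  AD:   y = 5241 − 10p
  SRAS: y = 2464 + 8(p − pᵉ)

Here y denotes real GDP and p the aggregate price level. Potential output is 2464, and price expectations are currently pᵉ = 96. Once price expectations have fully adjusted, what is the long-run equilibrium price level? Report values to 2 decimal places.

Long-run p = 277.70

Short run: with pᵉ = 96, SRAS is y = 1696 + 8p. Setting AD = SRAS gives 3545 = 18p, so p = 196.94 and y = 5241 − 10p = 3271.56.
Output 3271.56 is above potential 2464, so over time expected prices rise and SRAS shifts left until y returns to 2464.
Long run: y = 2464 on the AD curve gives 2464 = 5241 − 10p, so p = 277.70.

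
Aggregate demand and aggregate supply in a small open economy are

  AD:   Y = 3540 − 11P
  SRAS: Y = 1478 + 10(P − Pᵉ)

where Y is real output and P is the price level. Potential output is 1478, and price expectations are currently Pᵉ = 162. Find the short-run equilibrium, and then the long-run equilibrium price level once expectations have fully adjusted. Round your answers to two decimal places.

Short run: with Pᵉ = 162, SRAS is Y = 10P − 142. Setting AD = SRAS gives 3682 = 21P, so P = 175.33 and Y = 3540 − 11P = 1611.33.
Output 1611.33 is above potential 1478, so over time expected prices rise and SRAS shifts left until Y returns to 1478.
Long run: Y = 1478 on the AD curve gives 1478 = 3540 − 11P, so P = 187.45.

Short run: P = 175.33, Y = 1611.33. Long run: P = 187.45.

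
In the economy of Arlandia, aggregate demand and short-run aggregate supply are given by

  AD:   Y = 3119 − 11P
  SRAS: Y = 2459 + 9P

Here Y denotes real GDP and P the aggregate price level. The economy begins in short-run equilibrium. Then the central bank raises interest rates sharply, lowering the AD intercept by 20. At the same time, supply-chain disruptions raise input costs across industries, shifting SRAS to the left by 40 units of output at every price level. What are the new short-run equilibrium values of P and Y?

P = 34, Y = 2725

After both shocks: AD is Y = 3099 − 11P and SRAS is Y = 2419 + 9P.
Setting them equal: 680 = 20P, so P = 34.
Y = 3099 − 11·34 = 2725.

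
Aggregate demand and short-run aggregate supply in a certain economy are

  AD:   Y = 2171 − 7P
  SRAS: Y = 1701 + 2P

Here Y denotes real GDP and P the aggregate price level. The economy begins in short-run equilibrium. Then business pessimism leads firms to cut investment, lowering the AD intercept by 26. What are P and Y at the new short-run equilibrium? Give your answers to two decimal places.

This is a negative demand shock: AD shifts left.
New AD: Y = 2145 − 7P.
Set AD = SRAS: 2145 − 7P = 1701 + 2P, so 444 = 9P and P = 49.33.
Substituting into AD, Y = 1799.67.

P = 49.33, Y = 1799.67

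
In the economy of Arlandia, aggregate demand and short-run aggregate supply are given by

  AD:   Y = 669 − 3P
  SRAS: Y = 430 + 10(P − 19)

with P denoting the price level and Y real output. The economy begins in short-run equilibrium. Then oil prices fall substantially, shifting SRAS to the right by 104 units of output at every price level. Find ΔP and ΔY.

This is a positive supply shock: SRAS shifts right.
New SRAS: Y = 344 + 10P.
Set AD = SRAS: 669 − 3P = 344 + 10P, so 325 = 13P and P = 25.
Y = 669 − 3·25 = 594.
Initially P = 33, Y = 570, so ΔP = -8 and ΔY = +24.

ΔP = -8, ΔY = +24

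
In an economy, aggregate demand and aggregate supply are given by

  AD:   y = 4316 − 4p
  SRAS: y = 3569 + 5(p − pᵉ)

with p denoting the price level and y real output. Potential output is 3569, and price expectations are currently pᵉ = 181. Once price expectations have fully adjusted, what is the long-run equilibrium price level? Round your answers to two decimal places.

Long-run p = 186.75

Short run: with pᵉ = 181, SRAS is y = 2664 + 5p. Setting AD = SRAS gives 1652 = 9p, so p = 183.56 and y = 4316 − 4p = 3581.78.
Output 3581.78 is above potential 3569, so over time expected prices rise and SRAS shifts left until y returns to 3569.
Long run: y = 3569 on the AD curve gives 3569 = 4316 − 4p, so p = 186.75.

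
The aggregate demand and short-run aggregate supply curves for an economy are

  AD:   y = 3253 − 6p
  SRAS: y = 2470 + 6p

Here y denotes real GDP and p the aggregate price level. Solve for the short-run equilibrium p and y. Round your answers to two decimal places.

p = 65.25, y = 2861.50

Set AD = SRAS: 3253 − 6p = 2470 + 6p, so 783 = 12p and p = 65.25.
Substituting into AD, y = 3253 − 6p = 2861.50.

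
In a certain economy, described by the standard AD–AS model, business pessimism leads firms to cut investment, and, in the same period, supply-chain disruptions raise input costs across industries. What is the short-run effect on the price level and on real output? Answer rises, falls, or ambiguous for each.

The first event is a negative demand shock: AD shifts left, which by itself pushes P down and Y down.
The second is an adverse supply shock: SRAS shifts left, which by itself pushes P up and Y down.
The two shocks push P in opposite directions, so the effect on P is ambiguous. Both shocks push Y down, so Y falls.

Price level: ambiguous; output: falls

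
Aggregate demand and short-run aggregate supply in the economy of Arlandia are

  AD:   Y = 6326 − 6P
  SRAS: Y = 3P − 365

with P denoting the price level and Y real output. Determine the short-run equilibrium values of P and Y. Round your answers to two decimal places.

Set AD = SRAS: 6326 − 6P = 3P − 365, so 6691 = 9P and P = 743.44.
Substituting into AD, Y = 6326 − 6P = 1865.33.

P = 743.44, Y = 1865.33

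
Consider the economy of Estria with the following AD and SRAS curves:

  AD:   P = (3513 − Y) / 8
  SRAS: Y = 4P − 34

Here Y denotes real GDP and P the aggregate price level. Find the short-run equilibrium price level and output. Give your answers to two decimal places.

P = 295.58, Y = 1148.33

Rearrange AD to Y = 3513 − 8P.
Set AD = SRAS: 3513 − 8P = 4P − 34, so 3547 = 12P and P = 295.58.
Substituting into AD, Y = 3513 − 8P = 1148.33.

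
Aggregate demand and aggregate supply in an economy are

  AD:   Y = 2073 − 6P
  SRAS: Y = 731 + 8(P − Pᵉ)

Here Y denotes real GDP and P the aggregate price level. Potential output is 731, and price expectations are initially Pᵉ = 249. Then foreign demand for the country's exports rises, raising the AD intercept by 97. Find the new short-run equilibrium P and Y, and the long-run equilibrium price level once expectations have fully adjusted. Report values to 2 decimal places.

AD shifts right: new AD is Y = 2170 − 6P. With Pᵉ = 249, SRAS is Y = 8P − 1261.
Short run: 2170 − 6P = 8P − 1261 gives 3431 = 14P, so P = 245.07 and Y = 2170 − 6P = 699.57.
Y = 699.57 is below potential 731; expectations adjust and SRAS shifts right until Y = 731.
Long run: on the new AD curve, 731 = 2170 − 6P gives P = 239.83.

Short run: P = 245.07, Y = 699.57. Long run: P = 239.83.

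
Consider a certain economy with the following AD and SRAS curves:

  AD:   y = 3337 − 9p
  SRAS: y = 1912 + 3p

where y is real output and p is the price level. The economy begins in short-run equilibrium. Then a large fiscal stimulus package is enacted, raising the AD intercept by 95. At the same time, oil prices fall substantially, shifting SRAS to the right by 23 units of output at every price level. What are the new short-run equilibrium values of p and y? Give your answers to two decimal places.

p = 124.75, y = 2309.25

After both shocks: AD is y = 3432 − 9p and SRAS is y = 1935 + 3p.
Setting them equal: 1497 = 12p, so p = 124.75.
Substituting into AD, y = 2309.25.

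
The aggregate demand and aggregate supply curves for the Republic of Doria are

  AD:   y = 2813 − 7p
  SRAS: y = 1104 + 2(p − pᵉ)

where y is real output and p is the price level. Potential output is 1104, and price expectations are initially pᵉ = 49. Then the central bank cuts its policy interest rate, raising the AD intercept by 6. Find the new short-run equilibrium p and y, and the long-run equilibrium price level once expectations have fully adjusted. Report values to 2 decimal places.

AD shifts right: new AD is y = 2819 − 7p. With pᵉ = 49, SRAS is y = 1006 + 2p.
Short run: 2819 − 7p = 1006 + 2p gives 1813 = 9p, so p = 201.44 and y = 2819 − 7p = 1408.89.
y = 1408.89 is above potential 1104; expectations adjust and SRAS shifts left until y = 1104.
Long run: on the new AD curve, 1104 = 2819 − 7p gives p = 245.00.

Short run: p = 201.44, y = 1408.89. Long run: p = 245.00.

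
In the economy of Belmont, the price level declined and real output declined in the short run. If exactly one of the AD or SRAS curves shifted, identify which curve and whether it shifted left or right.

P fell and Y fell. An AD shift moves P and Y in the same direction; an SRAS shift moves them in opposite directions.
Here P and Y moved in the same direction, so the AD curve shifted.
Since Y fell, AD shifted left.

AD shifted left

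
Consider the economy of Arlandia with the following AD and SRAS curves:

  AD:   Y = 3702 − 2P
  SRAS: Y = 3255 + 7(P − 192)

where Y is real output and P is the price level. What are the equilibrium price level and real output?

Write SRAS as Y = 3255 + 7P − 1344 = 1911 + 7P.
Set AD = SRAS: 3702 − 2P = 1911 + 7P, so 1791 = 9P and P = 199.
Then Y = 3702 − 2·199 = 3304.

P = 199, Y = 3304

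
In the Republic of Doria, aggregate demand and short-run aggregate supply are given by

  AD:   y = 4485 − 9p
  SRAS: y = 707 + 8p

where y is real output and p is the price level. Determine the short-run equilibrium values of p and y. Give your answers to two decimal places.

p = 222.24, y = 2484.88

Set AD = SRAS: 4485 − 9p = 707 + 8p, so 3778 = 17p and p = 222.24.
Substituting into AD, y = 4485 − 9p = 2484.88.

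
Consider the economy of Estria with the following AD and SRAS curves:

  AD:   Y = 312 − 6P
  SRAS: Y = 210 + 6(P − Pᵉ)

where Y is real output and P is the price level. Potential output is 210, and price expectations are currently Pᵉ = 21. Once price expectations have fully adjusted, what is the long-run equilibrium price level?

Long-run P = 17

Short run: with Pᵉ = 21, SRAS is Y = 84 + 6P. Setting AD = SRAS gives 228 = 12P, so P = 19 and Y = 312 − 6·19 = 198.
Output 198 is below potential 210, so over time expected prices fall and SRAS shifts right until Y returns to 210.
Long run: Y = 210 on the AD curve gives 210 = 312 − 6P, so P = 17.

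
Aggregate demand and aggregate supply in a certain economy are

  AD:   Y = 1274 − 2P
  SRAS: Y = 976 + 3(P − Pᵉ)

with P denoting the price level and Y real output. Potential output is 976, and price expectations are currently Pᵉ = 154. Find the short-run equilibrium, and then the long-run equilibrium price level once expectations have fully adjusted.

Short run: with Pᵉ = 154, SRAS is Y = 514 + 3P. Setting AD = SRAS gives 760 = 5P, so P = 152 and Y = 1274 − 2·152 = 970.
Output 970 is below potential 976, so over time expected prices fall and SRAS shifts right until Y returns to 976.
Long run: Y = 976 on the AD curve gives 976 = 1274 − 2P, so P = 149.

Short run: P = 152, Y = 970. Long run: P = 149.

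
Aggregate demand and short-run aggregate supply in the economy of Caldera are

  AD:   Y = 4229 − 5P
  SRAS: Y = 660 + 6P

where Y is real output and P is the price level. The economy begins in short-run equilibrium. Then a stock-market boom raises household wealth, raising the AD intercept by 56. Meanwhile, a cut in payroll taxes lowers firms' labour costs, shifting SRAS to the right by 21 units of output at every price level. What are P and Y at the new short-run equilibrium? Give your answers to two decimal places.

After both shocks: AD is Y = 4285 − 5P and SRAS is Y = 681 + 6P.
Setting them equal: 3604 = 11P, so P = 327.64.
Substituting into AD, Y = 2646.82.

P = 327.64, Y = 2646.82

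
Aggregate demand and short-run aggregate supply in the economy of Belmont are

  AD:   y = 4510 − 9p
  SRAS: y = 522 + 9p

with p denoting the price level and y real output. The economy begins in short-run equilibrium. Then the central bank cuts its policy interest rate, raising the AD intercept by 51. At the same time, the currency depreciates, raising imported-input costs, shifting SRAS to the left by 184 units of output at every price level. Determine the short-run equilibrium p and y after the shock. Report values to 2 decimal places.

After both shocks: AD is y = 4561 − 9p and SRAS is y = 338 + 9p.
Setting them equal: 4223 = 18p, so p = 234.61.
Substituting into AD, y = 2449.50.

p = 234.61, y = 2449.50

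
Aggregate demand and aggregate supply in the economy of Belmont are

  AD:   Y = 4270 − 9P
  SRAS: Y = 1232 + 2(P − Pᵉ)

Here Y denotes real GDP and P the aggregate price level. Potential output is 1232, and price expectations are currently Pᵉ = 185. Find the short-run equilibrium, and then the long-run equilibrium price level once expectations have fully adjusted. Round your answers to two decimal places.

Short run: P = 309.82, Y = 1481.64. Long run: P = 337.56.

Short run: with Pᵉ = 185, SRAS is Y = 862 + 2P. Setting AD = SRAS gives 3408 = 11P, so P = 309.82 and Y = 4270 − 9P = 1481.64.
Output 1481.64 is above potential 1232, so over time expected prices rise and SRAS shifts left until Y returns to 1232.
Long run: Y = 1232 on the AD curve gives 1232 = 4270 − 9P, so P = 337.56.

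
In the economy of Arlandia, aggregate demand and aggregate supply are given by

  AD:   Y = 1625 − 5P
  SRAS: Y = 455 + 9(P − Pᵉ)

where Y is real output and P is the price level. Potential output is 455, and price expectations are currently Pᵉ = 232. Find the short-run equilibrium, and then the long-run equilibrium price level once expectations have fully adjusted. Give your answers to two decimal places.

Short run: with Pᵉ = 232, SRAS is Y = 9P − 1633. Setting AD = SRAS gives 3258 = 14P, so P = 232.71 and Y = 1625 − 5P = 461.43.
Output 461.43 is above potential 455, so over time expected prices rise and SRAS shifts left until Y returns to 455.
Long run: Y = 455 on the AD curve gives 455 = 1625 − 5P, so P = 234.00.

Short run: P = 232.71, Y = 461.43. Long run: P = 234.00.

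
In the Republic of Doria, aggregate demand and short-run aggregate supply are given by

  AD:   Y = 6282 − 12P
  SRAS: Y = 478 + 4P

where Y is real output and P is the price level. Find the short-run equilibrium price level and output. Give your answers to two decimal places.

P = 362.75, Y = 1929.00

Set AD = SRAS: 6282 − 12P = 478 + 4P, so 5804 = 16P and P = 362.75.
Substituting into AD, Y = 6282 − 12P = 1929.00.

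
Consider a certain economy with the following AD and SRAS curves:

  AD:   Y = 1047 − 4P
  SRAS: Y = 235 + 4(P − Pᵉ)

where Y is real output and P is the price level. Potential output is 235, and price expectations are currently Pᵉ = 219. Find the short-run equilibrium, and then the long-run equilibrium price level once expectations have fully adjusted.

Short run: P = 211, Y = 203. Long run: P = 203.

Short run: with Pᵉ = 219, SRAS is Y = 4P − 641. Setting AD = SRAS gives 1688 = 8P, so P = 211 and Y = 1047 − 4·211 = 203.
Output 203 is below potential 235, so over time expected prices fall and SRAS shifts right until Y returns to 235.
Long run: Y = 235 on the AD curve gives 235 = 1047 − 4P, so P = 203.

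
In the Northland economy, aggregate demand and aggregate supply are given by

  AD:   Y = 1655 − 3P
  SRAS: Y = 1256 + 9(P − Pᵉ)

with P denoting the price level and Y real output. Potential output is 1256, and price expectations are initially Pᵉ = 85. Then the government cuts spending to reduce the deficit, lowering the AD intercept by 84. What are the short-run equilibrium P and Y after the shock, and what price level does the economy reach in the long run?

Short run: P = 90, Y = 1301. Long run: P = 105.

AD shifts left: new AD is Y = 1571 − 3P. With Pᵉ = 85, SRAS is Y = 491 + 9P.
Short run: 1571 − 3P = 491 + 9P gives 1080 = 12P, so P = 90 and Y = 1571 − 3·90 = 1301.
Y = 1301 is above potential 1256; expectations adjust and SRAS shifts left until Y = 1256.
Long run: on the new AD curve, 1256 = 1571 − 3P gives P = 105.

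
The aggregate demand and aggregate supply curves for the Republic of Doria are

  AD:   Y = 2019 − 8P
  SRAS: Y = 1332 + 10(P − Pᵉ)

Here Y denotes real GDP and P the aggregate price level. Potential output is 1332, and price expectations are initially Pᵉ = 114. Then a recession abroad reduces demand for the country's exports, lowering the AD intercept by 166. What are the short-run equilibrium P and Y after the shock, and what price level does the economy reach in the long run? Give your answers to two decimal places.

AD shifts left: new AD is Y = 1853 − 8P. With Pᵉ = 114, SRAS is Y = 192 + 10P.
Short run: 1853 − 8P = 192 + 10P gives 1661 = 18P, so P = 92.28 and Y = 1853 − 8P = 1114.78.
Y = 1114.78 is below potential 1332; expectations adjust and SRAS shifts right until Y = 1332.
Long run: on the new AD curve, 1332 = 1853 − 8P gives P = 65.13.

Short run: P = 92.28, Y = 1114.78. Long run: P = 65.13.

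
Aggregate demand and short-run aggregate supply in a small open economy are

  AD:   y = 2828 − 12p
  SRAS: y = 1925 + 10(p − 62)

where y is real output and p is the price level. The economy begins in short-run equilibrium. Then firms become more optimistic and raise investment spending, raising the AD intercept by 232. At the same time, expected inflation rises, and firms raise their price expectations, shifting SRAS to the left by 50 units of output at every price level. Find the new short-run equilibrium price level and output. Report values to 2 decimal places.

After both shocks: AD is y = 3060 − 12p and SRAS is y = 1255 + 10p.
Setting them equal: 1805 = 22p, so p = 82.05.
Substituting into AD, y = 2075.45.

p = 82.05, y = 2075.45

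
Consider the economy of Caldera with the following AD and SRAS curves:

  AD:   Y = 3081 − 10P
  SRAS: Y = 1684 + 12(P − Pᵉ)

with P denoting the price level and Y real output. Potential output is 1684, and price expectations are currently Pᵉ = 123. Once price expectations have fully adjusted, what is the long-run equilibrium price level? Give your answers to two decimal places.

Short run: with Pᵉ = 123, SRAS is Y = 208 + 12P. Setting AD = SRAS gives 2873 = 22P, so P = 130.59 and Y = 3081 − 10P = 1775.09.
Output 1775.09 is above potential 1684, so over time expected prices rise and SRAS shifts left until Y returns to 1684.
Long run: Y = 1684 on the AD curve gives 1684 = 3081 − 10P, so P = 139.70.

Long-run P = 139.70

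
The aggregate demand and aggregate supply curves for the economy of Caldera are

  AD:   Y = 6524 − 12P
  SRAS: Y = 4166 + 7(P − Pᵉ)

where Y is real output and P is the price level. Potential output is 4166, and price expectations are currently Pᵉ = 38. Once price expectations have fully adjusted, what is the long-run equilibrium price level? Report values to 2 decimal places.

Short run: with Pᵉ = 38, SRAS is Y = 3900 + 7P. Setting AD = SRAS gives 2624 = 19P, so P = 138.11 and Y = 6524 − 12P = 4866.74.
Output 4866.74 is above potential 4166, so over time expected prices rise and SRAS shifts left until Y returns to 4166.
Long run: Y = 4166 on the AD curve gives 4166 = 6524 − 12P, so P = 196.50.

Long-run P = 196.50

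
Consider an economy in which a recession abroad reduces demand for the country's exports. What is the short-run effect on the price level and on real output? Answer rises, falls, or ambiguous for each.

This is a negative demand shock: AD shifts left.
Moving along the upward-sloping SRAS curve, P falls and Y falls.

Price level: falls; output: falls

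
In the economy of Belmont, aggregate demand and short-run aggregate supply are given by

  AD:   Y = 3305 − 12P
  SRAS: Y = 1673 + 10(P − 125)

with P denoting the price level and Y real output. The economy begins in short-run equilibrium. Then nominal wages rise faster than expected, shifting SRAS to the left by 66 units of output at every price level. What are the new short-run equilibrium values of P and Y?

P = 134, Y = 1697

This is a negative supply shock: SRAS shifts left.
New SRAS: Y = 357 + 10P.
Set AD = SRAS: 3305 − 12P = 357 + 10P, so 2948 = 22P and P = 134.
Y = 3305 − 12·134 = 1697.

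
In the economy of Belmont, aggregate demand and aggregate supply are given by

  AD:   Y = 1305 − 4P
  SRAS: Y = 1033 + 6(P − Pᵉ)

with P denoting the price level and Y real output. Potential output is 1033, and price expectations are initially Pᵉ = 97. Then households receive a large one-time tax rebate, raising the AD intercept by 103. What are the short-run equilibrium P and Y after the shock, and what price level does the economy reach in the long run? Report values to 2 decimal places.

Short run: P = 95.70, Y = 1025.20. Long run: P = 93.75.

AD shifts right: new AD is Y = 1408 − 4P. With Pᵉ = 97, SRAS is Y = 451 + 6P.
Short run: 1408 − 4P = 451 + 6P gives 957 = 10P, so P = 95.70 and Y = 1408 − 4P = 1025.20.
Y = 1025.20 is below potential 1033; expectations adjust and SRAS shifts right until Y = 1033.
Long run: on the new AD curve, 1033 = 1408 − 4P gives P = 93.75.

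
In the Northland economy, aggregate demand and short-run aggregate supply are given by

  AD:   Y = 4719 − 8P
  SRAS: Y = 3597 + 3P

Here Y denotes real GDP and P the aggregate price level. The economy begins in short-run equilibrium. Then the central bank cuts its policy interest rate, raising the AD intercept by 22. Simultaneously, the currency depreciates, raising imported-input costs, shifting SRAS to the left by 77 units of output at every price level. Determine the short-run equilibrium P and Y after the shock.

After both shocks: AD is Y = 4741 − 8P and SRAS is Y = 3520 + 3P.
Setting them equal: 1221 = 11P, so P = 111.
Y = 4741 − 8·111 = 3853.

P = 111, Y = 3853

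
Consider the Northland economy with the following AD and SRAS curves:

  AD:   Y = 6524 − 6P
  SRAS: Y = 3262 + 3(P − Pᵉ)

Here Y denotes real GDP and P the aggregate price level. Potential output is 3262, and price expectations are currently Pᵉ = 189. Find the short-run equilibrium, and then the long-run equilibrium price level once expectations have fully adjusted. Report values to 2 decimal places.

Short run: P = 425.44, Y = 3971.33. Long run: P = 543.67.

Short run: with Pᵉ = 189, SRAS is Y = 2695 + 3P. Setting AD = SRAS gives 3829 = 9P, so P = 425.44 and Y = 6524 − 6P = 3971.33.
Output 3971.33 is above potential 3262, so over time expected prices rise and SRAS shifts left until Y returns to 3262.
Long run: Y = 3262 on the AD curve gives 3262 = 6524 − 6P, so P = 543.67.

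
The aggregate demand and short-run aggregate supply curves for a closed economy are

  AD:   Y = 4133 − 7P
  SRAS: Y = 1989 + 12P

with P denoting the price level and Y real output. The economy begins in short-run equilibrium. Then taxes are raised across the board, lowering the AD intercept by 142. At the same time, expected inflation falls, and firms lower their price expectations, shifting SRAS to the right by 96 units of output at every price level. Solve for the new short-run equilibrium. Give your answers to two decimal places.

P = 100.32, Y = 3288.79

After both shocks: AD is Y = 3991 − 7P and SRAS is Y = 2085 + 12P.
Setting them equal: 1906 = 19P, so P = 100.32.
Substituting into AD, Y = 3288.79.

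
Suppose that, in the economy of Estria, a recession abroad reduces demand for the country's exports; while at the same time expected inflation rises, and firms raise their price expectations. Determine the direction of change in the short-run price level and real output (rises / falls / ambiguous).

The first event is a negative demand shock: AD shifts left, which by itself pushes P down and Y down.
The second is an adverse supply shock: SRAS shifts left, which by itself pushes P up and Y down.
The two shocks push P in opposite directions, so the effect on P is ambiguous. Both shocks push Y down, so Y falls.

Price level: ambiguous; output: falls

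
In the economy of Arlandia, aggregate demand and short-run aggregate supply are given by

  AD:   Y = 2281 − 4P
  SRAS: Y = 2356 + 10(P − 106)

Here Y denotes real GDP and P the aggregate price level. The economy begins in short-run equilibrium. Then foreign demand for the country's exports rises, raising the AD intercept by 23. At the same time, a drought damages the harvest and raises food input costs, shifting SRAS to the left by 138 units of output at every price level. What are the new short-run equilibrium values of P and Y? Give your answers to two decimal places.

P = 81.86, Y = 1976.57

After both shocks: AD is Y = 2304 − 4P and SRAS is Y = 1158 + 10P.
Setting them equal: 1146 = 14P, so P = 81.86.
Substituting into AD, Y = 1976.57.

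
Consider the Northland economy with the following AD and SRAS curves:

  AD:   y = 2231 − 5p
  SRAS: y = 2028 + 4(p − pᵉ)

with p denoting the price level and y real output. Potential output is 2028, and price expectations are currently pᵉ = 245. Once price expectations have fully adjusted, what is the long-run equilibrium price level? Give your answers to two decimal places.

Short run: with pᵉ = 245, SRAS is y = 1048 + 4p. Setting AD = SRAS gives 1183 = 9p, so p = 131.44 and y = 2231 − 5p = 1573.78.
Output 1573.78 is below potential 2028, so over time expected prices fall and SRAS shifts right until y returns to 2028.
Long run: y = 2028 on the AD curve gives 2028 = 2231 − 5p, so p = 40.60.

Long-run p = 40.60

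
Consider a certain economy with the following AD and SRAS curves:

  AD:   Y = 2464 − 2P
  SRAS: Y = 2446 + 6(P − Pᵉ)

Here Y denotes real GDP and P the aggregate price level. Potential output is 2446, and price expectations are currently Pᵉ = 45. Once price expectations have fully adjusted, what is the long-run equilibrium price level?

Short run: with Pᵉ = 45, SRAS is Y = 2176 + 6P. Setting AD = SRAS gives 288 = 8P, so P = 36 and Y = 2464 − 2·36 = 2392.
Output 2392 is below potential 2446, so over time expected prices fall and SRAS shifts right until Y returns to 2446.
Long run: Y = 2446 on the AD curve gives 2446 = 2464 − 2P, so P = 9.

Long-run P = 9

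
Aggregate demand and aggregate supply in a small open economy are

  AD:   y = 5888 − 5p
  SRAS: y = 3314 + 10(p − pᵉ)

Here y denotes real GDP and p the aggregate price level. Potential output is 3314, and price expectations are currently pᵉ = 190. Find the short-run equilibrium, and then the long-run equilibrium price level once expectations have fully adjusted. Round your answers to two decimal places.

Short run: p = 298.27, y = 4396.67. Long run: p = 514.80.

Short run: with pᵉ = 190, SRAS is y = 1414 + 10p. Setting AD = SRAS gives 4474 = 15p, so p = 298.27 and y = 5888 − 5p = 4396.67.
Output 4396.67 is above potential 3314, so over time expected prices rise and SRAS shifts left until y returns to 3314.
Long run: y = 3314 on the AD curve gives 3314 = 5888 − 5p, so p = 514.80.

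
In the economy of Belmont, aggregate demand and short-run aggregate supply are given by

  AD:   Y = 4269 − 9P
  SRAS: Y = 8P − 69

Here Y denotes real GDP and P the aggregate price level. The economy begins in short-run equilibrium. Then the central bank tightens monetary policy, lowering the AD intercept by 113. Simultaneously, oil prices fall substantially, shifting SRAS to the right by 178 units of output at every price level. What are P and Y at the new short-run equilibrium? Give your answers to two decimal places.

P = 238.06, Y = 2013.47

After both shocks: AD is Y = 4156 − 9P and SRAS is Y = 109 + 8P.
Setting them equal: 4047 = 17P, so P = 238.06.
Substituting into AD, Y = 2013.47.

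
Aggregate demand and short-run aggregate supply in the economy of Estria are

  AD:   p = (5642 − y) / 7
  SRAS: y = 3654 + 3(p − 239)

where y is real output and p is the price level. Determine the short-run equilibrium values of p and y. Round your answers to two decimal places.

Write SRAS as y = 3654 + 3p − 717 = 2937 + 3p.
Rearrange AD to y = 5642 − 7p.
Set AD = SRAS: 5642 − 7p = 2937 + 3p, so 2705 = 10p and p = 270.50.
Substituting into AD, y = 5642 − 7p = 3748.50.

p = 270.50, y = 3748.50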